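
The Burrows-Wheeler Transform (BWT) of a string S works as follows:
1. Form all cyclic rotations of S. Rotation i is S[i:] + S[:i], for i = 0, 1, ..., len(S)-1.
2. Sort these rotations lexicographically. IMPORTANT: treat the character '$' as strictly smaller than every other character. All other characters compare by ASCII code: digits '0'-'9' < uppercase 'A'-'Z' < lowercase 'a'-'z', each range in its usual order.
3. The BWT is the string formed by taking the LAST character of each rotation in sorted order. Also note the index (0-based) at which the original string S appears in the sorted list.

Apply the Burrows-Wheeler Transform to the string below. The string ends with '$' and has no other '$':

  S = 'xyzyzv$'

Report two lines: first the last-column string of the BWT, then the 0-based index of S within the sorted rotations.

All 7 rotations (rotation i = S[i:]+S[:i]):
  rot[0] = xyzyzv$
  rot[1] = yzyzv$x
  rot[2] = zyzv$xy
  rot[3] = yzv$xyz
  rot[4] = zv$xyzy
  rot[5] = v$xyzyz
  rot[6] = $xyzyzv
Sorted (with $ < everything):
  sorted[0] = $xyzyzv  (last char: 'v')
  sorted[1] = v$xyzyz  (last char: 'z')
  sorted[2] = xyzyzv$  (last char: '$')
  sorted[3] = yzv$xyz  (last char: 'z')
  sorted[4] = yzyzv$x  (last char: 'x')
  sorted[5] = zv$xyzy  (last char: 'y')
  sorted[6] = zyzv$xy  (last char: 'y')
Last column: vz$zxyy
Original string S is at sorted index 2

Answer: vz$zxyy
2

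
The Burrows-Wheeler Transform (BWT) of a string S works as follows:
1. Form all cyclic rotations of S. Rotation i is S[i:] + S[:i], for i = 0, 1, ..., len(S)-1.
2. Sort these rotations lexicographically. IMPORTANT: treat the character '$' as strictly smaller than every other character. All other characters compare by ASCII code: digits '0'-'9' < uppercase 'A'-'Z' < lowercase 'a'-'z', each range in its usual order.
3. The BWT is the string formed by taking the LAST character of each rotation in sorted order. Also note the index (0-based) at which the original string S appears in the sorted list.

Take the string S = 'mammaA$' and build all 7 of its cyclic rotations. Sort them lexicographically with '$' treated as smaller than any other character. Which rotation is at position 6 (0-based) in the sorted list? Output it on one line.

Answer: mmaA$ma

Derivation:
All 7 rotations (rotation i = S[i:]+S[:i]):
  rot[0] = mammaA$
  rot[1] = ammaA$m
  rot[2] = mmaA$ma
  rot[3] = maA$mam
  rot[4] = aA$mamm
  rot[5] = A$mamma
  rot[6] = $mammaA
Sorted (with $ < everything):
  sorted[0] = $mammaA
  sorted[1] = A$mamma
  sorted[2] = aA$mamm
  sorted[3] = ammaA$m
  sorted[4] = maA$mam
  sorted[5] = mammaA$
  sorted[6] = mmaA$ma
sorted[6] = mmaA$ma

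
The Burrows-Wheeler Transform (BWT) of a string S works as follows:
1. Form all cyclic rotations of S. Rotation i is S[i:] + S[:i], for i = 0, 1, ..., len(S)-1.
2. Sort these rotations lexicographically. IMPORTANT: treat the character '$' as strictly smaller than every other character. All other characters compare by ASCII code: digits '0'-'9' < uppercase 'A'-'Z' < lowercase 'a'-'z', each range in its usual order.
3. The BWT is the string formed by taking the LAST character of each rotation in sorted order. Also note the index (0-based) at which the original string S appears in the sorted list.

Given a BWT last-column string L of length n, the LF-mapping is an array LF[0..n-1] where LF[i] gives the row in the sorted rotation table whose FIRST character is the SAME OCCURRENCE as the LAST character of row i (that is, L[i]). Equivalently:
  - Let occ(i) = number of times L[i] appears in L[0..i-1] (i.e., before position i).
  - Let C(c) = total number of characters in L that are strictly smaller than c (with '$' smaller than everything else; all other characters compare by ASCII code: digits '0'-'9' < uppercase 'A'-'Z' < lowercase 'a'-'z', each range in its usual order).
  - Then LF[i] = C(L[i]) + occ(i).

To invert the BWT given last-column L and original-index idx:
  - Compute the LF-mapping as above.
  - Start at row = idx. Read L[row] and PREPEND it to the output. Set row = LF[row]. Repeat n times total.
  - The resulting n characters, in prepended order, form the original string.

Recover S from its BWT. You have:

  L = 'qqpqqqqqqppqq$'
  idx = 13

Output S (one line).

LF mapping: 4 5 1 6 7 8 9 10 11 2 3 12 13 0
Walk LF starting at row 13, prepending L[row]:
  step 1: row=13, L[13]='$', prepend. Next row=LF[13]=0
  step 2: row=0, L[0]='q', prepend. Next row=LF[0]=4
  step 3: row=4, L[4]='q', prepend. Next row=LF[4]=7
  step 4: row=7, L[7]='q', prepend. Next row=LF[7]=10
  step 5: row=10, L[10]='p', prepend. Next row=LF[10]=3
  step 6: row=3, L[3]='q', prepend. Next row=LF[3]=6
  step 7: row=6, L[6]='q', prepend. Next row=LF[6]=9
  step 8: row=9, L[9]='p', prepend. Next row=LF[9]=2
  step 9: row=2, L[2]='p', prepend. Next row=LF[2]=1
  step 10: row=1, L[1]='q', prepend. Next row=LF[1]=5
  step 11: row=5, L[5]='q', prepend. Next row=LF[5]=8
  step 12: row=8, L[8]='q', prepend. Next row=LF[8]=11
  step 13: row=11, L[11]='q', prepend. Next row=LF[11]=12
  step 14: row=12, L[12]='q', prepend. Next row=LF[12]=13
Reversed output: qqqqqppqqpqqq$

Answer: qqqqqppqqpqqq$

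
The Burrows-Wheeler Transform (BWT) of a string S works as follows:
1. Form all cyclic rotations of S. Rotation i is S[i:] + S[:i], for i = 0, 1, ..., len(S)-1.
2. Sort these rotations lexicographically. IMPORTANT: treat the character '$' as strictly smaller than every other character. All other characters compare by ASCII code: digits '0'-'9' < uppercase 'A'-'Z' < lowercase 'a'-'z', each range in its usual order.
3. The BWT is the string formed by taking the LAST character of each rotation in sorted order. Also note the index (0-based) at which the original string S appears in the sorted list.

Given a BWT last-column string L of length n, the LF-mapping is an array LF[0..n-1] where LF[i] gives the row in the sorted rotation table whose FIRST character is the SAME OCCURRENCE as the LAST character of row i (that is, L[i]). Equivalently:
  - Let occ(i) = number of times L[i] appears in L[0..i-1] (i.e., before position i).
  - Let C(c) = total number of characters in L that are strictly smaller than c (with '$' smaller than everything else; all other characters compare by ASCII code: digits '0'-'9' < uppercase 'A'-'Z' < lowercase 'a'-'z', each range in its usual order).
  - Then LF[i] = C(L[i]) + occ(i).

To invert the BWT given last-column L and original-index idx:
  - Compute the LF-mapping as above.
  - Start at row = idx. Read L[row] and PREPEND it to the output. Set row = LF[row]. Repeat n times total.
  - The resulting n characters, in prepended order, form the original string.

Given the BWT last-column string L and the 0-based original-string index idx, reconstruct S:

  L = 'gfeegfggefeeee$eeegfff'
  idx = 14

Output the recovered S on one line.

Answer: fgefefeeeefgefefggeeg$

Derivation:
LF mapping: 17 11 1 2 18 12 19 20 3 13 4 5 6 7 0 8 9 10 21 14 15 16
Walk LF starting at row 14, prepending L[row]:
  step 1: row=14, L[14]='$', prepend. Next row=LF[14]=0
  step 2: row=0, L[0]='g', prepend. Next row=LF[0]=17
  step 3: row=17, L[17]='e', prepend. Next row=LF[17]=10
  step 4: row=10, L[10]='e', prepend. Next row=LF[10]=4
  step 5: row=4, L[4]='g', prepend. Next row=LF[4]=18
  step 6: row=18, L[18]='g', prepend. Next row=LF[18]=21
  step 7: row=21, L[21]='f', prepend. Next row=LF[21]=16
  step 8: row=16, L[16]='e', prepend. Next row=LF[16]=9
  step 9: row=9, L[9]='f', prepend. Next row=LF[9]=13
  step 10: row=13, L[13]='e', prepend. Next row=LF[13]=7
  step 11: row=7, L[7]='g', prepend. Next row=LF[7]=20
  step 12: row=20, L[20]='f', prepend. Next row=LF[20]=15
  step 13: row=15, L[15]='e', prepend. Next row=LF[15]=8
  step 14: row=8, L[8]='e', prepend. Next row=LF[8]=3
  step 15: row=3, L[3]='e', prepend. Next row=LF[3]=2
  step 16: row=2, L[2]='e', prepend. Next row=LF[2]=1
  step 17: row=1, L[1]='f', prepend. Next row=LF[1]=11
  step 18: row=11, L[11]='e', prepend. Next row=LF[11]=5
  step 19: row=5, L[5]='f', prepend. Next row=LF[5]=12
  step 20: row=12, L[12]='e', prepend. Next row=LF[12]=6
  step 21: row=6, L[6]='g', prepend. Next row=LF[6]=19
  step 22: row=19, L[19]='f', prepend. Next row=LF[19]=14
Reversed output: fgefefeeeefgefefggeeg$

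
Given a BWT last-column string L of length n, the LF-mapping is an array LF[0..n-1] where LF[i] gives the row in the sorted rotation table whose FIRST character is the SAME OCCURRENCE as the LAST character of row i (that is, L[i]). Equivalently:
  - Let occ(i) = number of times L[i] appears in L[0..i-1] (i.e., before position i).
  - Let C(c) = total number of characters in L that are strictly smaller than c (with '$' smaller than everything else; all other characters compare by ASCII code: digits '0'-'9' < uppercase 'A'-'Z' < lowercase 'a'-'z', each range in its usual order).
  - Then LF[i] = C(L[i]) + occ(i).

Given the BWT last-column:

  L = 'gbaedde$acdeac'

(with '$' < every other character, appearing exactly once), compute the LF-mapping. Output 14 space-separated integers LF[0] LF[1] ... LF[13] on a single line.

Char counts: '$':1, 'a':3, 'b':1, 'c':2, 'd':3, 'e':3, 'g':1
C (first-col start): C('$')=0, C('a')=1, C('b')=4, C('c')=5, C('d')=7, C('e')=10, C('g')=13
L[0]='g': occ=0, LF[0]=C('g')+0=13+0=13
L[1]='b': occ=0, LF[1]=C('b')+0=4+0=4
L[2]='a': occ=0, LF[2]=C('a')+0=1+0=1
L[3]='e': occ=0, LF[3]=C('e')+0=10+0=10
L[4]='d': occ=0, LF[4]=C('d')+0=7+0=7
L[5]='d': occ=1, LF[5]=C('d')+1=7+1=8
L[6]='e': occ=1, LF[6]=C('e')+1=10+1=11
L[7]='$': occ=0, LF[7]=C('$')+0=0+0=0
L[8]='a': occ=1, LF[8]=C('a')+1=1+1=2
L[9]='c': occ=0, LF[9]=C('c')+0=5+0=5
L[10]='d': occ=2, LF[10]=C('d')+2=7+2=9
L[11]='e': occ=2, LF[11]=C('e')+2=10+2=12
L[12]='a': occ=2, LF[12]=C('a')+2=1+2=3
L[13]='c': occ=1, LF[13]=C('c')+1=5+1=6

Answer: 13 4 1 10 7 8 11 0 2 5 9 12 3 6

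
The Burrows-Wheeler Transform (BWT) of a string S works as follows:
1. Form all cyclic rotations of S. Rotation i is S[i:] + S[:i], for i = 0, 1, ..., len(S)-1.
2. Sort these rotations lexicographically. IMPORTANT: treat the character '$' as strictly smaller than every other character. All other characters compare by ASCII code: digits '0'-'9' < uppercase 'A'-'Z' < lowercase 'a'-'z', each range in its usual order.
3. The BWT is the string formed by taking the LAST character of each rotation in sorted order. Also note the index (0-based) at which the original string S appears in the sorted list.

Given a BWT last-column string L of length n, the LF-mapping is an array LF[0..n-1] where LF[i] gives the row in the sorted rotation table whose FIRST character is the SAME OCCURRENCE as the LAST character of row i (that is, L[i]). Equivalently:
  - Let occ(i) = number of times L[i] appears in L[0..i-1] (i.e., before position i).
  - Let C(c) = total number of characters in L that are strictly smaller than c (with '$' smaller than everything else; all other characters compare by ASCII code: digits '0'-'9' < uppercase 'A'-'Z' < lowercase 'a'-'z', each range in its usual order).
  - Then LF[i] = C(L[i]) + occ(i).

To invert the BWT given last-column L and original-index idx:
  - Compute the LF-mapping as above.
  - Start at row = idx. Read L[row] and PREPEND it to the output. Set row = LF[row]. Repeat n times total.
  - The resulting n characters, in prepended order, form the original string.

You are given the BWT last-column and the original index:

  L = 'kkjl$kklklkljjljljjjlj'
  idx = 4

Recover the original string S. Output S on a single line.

Answer: jljkjllljlkkjjkjlkjlk$

Derivation:
LF mapping: 9 10 1 15 0 11 12 16 13 17 14 18 2 3 19 4 20 5 6 7 21 8
Walk LF starting at row 4, prepending L[row]:
  step 1: row=4, L[4]='$', prepend. Next row=LF[4]=0
  step 2: row=0, L[0]='k', prepend. Next row=LF[0]=9
  step 3: row=9, L[9]='l', prepend. Next row=LF[9]=17
  step 4: row=17, L[17]='j', prepend. Next row=LF[17]=5
  step 5: row=5, L[5]='k', prepend. Next row=LF[5]=11
  step 6: row=11, L[11]='l', prepend. Next row=LF[11]=18
  step 7: row=18, L[18]='j', prepend. Next row=LF[18]=6
  step 8: row=6, L[6]='k', prepend. Next row=LF[6]=12
  step 9: row=12, L[12]='j', prepend. Next row=LF[12]=2
  step 10: row=2, L[2]='j', prepend. Next row=LF[2]=1
  step 11: row=1, L[1]='k', prepend. Next row=LF[1]=10
  step 12: row=10, L[10]='k', prepend. Next row=LF[10]=14
  step 13: row=14, L[14]='l', prepend. Next row=LF[14]=19
  step 14: row=19, L[19]='j', prepend. Next row=LF[19]=7
  step 15: row=7, L[7]='l', prepend. Next row=LF[7]=16
  step 16: row=16, L[16]='l', prepend. Next row=LF[16]=20
  step 17: row=20, L[20]='l', prepend. Next row=LF[20]=21
  step 18: row=21, L[21]='j', prepend. Next row=LF[21]=8
  step 19: row=8, L[8]='k', prepend. Next row=LF[8]=13
  step 20: row=13, L[13]='j', prepend. Next row=LF[13]=3
  step 21: row=3, L[3]='l', prepend. Next row=LF[3]=15
  step 22: row=15, L[15]='j', prepend. Next row=LF[15]=4
Reversed output: jljkjllljlkkjjkjlkjlk$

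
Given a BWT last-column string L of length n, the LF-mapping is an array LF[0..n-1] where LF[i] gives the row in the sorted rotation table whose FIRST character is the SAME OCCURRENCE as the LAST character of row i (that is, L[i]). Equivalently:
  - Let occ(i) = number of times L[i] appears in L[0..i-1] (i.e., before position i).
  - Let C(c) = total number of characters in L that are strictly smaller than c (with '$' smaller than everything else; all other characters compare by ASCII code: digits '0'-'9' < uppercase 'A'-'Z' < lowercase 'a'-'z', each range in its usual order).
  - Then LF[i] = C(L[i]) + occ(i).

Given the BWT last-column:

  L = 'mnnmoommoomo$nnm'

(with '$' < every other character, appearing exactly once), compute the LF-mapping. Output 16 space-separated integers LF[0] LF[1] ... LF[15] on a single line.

Char counts: '$':1, 'm':6, 'n':4, 'o':5
C (first-col start): C('$')=0, C('m')=1, C('n')=7, C('o')=11
L[0]='m': occ=0, LF[0]=C('m')+0=1+0=1
L[1]='n': occ=0, LF[1]=C('n')+0=7+0=7
L[2]='n': occ=1, LF[2]=C('n')+1=7+1=8
L[3]='m': occ=1, LF[3]=C('m')+1=1+1=2
L[4]='o': occ=0, LF[4]=C('o')+0=11+0=11
L[5]='o': occ=1, LF[5]=C('o')+1=11+1=12
L[6]='m': occ=2, LF[6]=C('m')+2=1+2=3
L[7]='m': occ=3, LF[7]=C('m')+3=1+3=4
L[8]='o': occ=2, LF[8]=C('o')+2=11+2=13
L[9]='o': occ=3, LF[9]=C('o')+3=11+3=14
L[10]='m': occ=4, LF[10]=C('m')+4=1+4=5
L[11]='o': occ=4, LF[11]=C('o')+4=11+4=15
L[12]='$': occ=0, LF[12]=C('$')+0=0+0=0
L[13]='n': occ=2, LF[13]=C('n')+2=7+2=9
L[14]='n': occ=3, LF[14]=C('n')+3=7+3=10
L[15]='m': occ=5, LF[15]=C('m')+5=1+5=6

Answer: 1 7 8 2 11 12 3 4 13 14 5 15 0 9 10 6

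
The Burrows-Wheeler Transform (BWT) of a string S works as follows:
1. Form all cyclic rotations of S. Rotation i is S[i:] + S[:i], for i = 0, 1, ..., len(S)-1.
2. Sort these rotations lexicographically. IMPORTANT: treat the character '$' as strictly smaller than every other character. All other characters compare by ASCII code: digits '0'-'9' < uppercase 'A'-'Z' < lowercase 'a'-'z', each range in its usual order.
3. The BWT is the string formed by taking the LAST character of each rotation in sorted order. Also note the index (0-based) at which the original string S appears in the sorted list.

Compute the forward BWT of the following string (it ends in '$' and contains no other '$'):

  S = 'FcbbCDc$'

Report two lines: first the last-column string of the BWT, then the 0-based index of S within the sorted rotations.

Answer: cbC$bcDF
3

Derivation:
All 8 rotations (rotation i = S[i:]+S[:i]):
  rot[0] = FcbbCDc$
  rot[1] = cbbCDc$F
  rot[2] = bbCDc$Fc
  rot[3] = bCDc$Fcb
  rot[4] = CDc$Fcbb
  rot[5] = Dc$FcbbC
  rot[6] = c$FcbbCD
  rot[7] = $FcbbCDc
Sorted (with $ < everything):
  sorted[0] = $FcbbCDc  (last char: 'c')
  sorted[1] = CDc$Fcbb  (last char: 'b')
  sorted[2] = Dc$FcbbC  (last char: 'C')
  sorted[3] = FcbbCDc$  (last char: '$')
  sorted[4] = bCDc$Fcb  (last char: 'b')
  sorted[5] = bbCDc$Fc  (last char: 'c')
  sorted[6] = c$FcbbCD  (last char: 'D')
  sorted[7] = cbbCDc$F  (last char: 'F')
Last column: cbC$bcDF
Original string S is at sorted index 3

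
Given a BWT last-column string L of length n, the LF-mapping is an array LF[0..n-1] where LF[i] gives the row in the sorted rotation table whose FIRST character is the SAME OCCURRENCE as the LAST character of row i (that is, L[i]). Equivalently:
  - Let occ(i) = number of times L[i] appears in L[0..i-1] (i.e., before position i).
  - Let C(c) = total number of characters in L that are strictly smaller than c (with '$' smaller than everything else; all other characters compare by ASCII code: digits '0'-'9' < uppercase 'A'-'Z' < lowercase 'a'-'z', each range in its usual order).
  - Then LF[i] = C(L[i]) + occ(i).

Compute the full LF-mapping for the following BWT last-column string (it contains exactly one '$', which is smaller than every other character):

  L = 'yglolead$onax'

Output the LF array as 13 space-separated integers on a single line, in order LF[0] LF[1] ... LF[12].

Answer: 12 5 6 9 7 4 1 3 0 10 8 2 11

Derivation:
Char counts: '$':1, 'a':2, 'd':1, 'e':1, 'g':1, 'l':2, 'n':1, 'o':2, 'x':1, 'y':1
C (first-col start): C('$')=0, C('a')=1, C('d')=3, C('e')=4, C('g')=5, C('l')=6, C('n')=8, C('o')=9, C('x')=11, C('y')=12
L[0]='y': occ=0, LF[0]=C('y')+0=12+0=12
L[1]='g': occ=0, LF[1]=C('g')+0=5+0=5
L[2]='l': occ=0, LF[2]=C('l')+0=6+0=6
L[3]='o': occ=0, LF[3]=C('o')+0=9+0=9
L[4]='l': occ=1, LF[4]=C('l')+1=6+1=7
L[5]='e': occ=0, LF[5]=C('e')+0=4+0=4
L[6]='a': occ=0, LF[6]=C('a')+0=1+0=1
L[7]='d': occ=0, LF[7]=C('d')+0=3+0=3
L[8]='$': occ=0, LF[8]=C('$')+0=0+0=0
L[9]='o': occ=1, LF[9]=C('o')+1=9+1=10
L[10]='n': occ=0, LF[10]=C('n')+0=8+0=8
L[11]='a': occ=1, LF[11]=C('a')+1=1+1=2
L[12]='x': occ=0, LF[12]=C('x')+0=11+0=11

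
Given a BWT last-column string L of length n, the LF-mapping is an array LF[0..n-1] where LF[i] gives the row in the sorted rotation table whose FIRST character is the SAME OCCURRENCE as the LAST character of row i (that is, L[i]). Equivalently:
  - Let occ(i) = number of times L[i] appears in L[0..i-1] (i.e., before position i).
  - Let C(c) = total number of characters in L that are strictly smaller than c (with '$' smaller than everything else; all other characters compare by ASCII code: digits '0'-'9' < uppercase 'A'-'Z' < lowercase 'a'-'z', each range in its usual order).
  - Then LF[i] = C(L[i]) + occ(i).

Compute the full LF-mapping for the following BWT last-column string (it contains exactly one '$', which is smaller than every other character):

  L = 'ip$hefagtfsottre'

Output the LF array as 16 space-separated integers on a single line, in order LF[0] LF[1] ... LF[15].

Answer: 8 10 0 7 2 4 1 6 13 5 12 9 14 15 11 3

Derivation:
Char counts: '$':1, 'a':1, 'e':2, 'f':2, 'g':1, 'h':1, 'i':1, 'o':1, 'p':1, 'r':1, 's':1, 't':3
C (first-col start): C('$')=0, C('a')=1, C('e')=2, C('f')=4, C('g')=6, C('h')=7, C('i')=8, C('o')=9, C('p')=10, C('r')=11, C('s')=12, C('t')=13
L[0]='i': occ=0, LF[0]=C('i')+0=8+0=8
L[1]='p': occ=0, LF[1]=C('p')+0=10+0=10
L[2]='$': occ=0, LF[2]=C('$')+0=0+0=0
L[3]='h': occ=0, LF[3]=C('h')+0=7+0=7
L[4]='e': occ=0, LF[4]=C('e')+0=2+0=2
L[5]='f': occ=0, LF[5]=C('f')+0=4+0=4
L[6]='a': occ=0, LF[6]=C('a')+0=1+0=1
L[7]='g': occ=0, LF[7]=C('g')+0=6+0=6
L[8]='t': occ=0, LF[8]=C('t')+0=13+0=13
L[9]='f': occ=1, LF[9]=C('f')+1=4+1=5
L[10]='s': occ=0, LF[10]=C('s')+0=12+0=12
L[11]='o': occ=0, LF[11]=C('o')+0=9+0=9
L[12]='t': occ=1, LF[12]=C('t')+1=13+1=14
L[13]='t': occ=2, LF[13]=C('t')+2=13+2=15
L[14]='r': occ=0, LF[14]=C('r')+0=11+0=11
L[15]='e': occ=1, LF[15]=C('e')+1=2+1=3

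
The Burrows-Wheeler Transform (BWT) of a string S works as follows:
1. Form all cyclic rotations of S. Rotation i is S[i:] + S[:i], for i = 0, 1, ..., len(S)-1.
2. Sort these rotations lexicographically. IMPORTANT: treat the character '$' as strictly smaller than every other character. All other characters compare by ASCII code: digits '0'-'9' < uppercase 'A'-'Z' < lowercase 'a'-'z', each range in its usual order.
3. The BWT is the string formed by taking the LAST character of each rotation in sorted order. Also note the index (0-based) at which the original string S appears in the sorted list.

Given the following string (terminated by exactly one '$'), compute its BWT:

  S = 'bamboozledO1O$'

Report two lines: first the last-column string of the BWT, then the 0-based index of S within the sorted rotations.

Answer: OO1db$melzaboo
5

Derivation:
All 14 rotations (rotation i = S[i:]+S[:i]):
  rot[0] = bamboozledO1O$
  rot[1] = amboozledO1O$b
  rot[2] = mboozledO1O$ba
  rot[3] = boozledO1O$bam
  rot[4] = oozledO1O$bamb
  rot[5] = ozledO1O$bambo
  rot[6] = zledO1O$bamboo
  rot[7] = ledO1O$bambooz
  rot[8] = edO1O$bamboozl
  rot[9] = dO1O$bamboozle
  rot[10] = O1O$bamboozled
  rot[11] = 1O$bamboozledO
  rot[12] = O$bamboozledO1
  rot[13] = $bamboozledO1O
Sorted (with $ < everything):
  sorted[0] = $bamboozledO1O  (last char: 'O')
  sorted[1] = 1O$bamboozledO  (last char: 'O')
  sorted[2] = O$bamboozledO1  (last char: '1')
  sorted[3] = O1O$bamboozled  (last char: 'd')
  sorted[4] = amboozledO1O$b  (last char: 'b')
  sorted[5] = bamboozledO1O$  (last char: '$')
  sorted[6] = boozledO1O$bam  (last char: 'm')
  sorted[7] = dO1O$bamboozle  (last char: 'e')
  sorted[8] = edO1O$bamboozl  (last char: 'l')
  sorted[9] = ledO1O$bambooz  (last char: 'z')
  sorted[10] = mboozledO1O$ba  (last char: 'a')
  sorted[11] = oozledO1O$bamb  (last char: 'b')
  sorted[12] = ozledO1O$bambo  (last char: 'o')
  sorted[13] = zledO1O$bamboo  (last char: 'o')
Last column: OO1db$melzaboo
Original string S is at sorted index 5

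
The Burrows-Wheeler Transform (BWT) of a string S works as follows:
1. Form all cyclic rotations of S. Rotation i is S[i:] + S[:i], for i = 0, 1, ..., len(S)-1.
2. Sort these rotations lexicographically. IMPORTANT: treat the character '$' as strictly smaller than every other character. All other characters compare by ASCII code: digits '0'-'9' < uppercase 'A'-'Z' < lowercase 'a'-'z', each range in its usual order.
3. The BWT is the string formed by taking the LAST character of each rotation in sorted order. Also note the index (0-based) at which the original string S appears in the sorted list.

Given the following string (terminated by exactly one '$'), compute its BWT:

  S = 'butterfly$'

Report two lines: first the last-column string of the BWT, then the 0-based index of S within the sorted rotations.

Answer: y$trfetubl
1

Derivation:
All 10 rotations (rotation i = S[i:]+S[:i]):
  rot[0] = butterfly$
  rot[1] = utterfly$b
  rot[2] = tterfly$bu
  rot[3] = terfly$but
  rot[4] = erfly$butt
  rot[5] = rfly$butte
  rot[6] = fly$butter
  rot[7] = ly$butterf
  rot[8] = y$butterfl
  rot[9] = $butterfly
Sorted (with $ < everything):
  sorted[0] = $butterfly  (last char: 'y')
  sorted[1] = butterfly$  (last char: '$')
  sorted[2] = erfly$butt  (last char: 't')
  sorted[3] = fly$butter  (last char: 'r')
  sorted[4] = ly$butterf  (last char: 'f')
  sorted[5] = rfly$butte  (last char: 'e')
  sorted[6] = terfly$but  (last char: 't')
  sorted[7] = tterfly$bu  (last char: 'u')
  sorted[8] = utterfly$b  (last char: 'b')
  sorted[9] = y$butterfl  (last char: 'l')
Last column: y$trfetubl
Original string S is at sorted index 1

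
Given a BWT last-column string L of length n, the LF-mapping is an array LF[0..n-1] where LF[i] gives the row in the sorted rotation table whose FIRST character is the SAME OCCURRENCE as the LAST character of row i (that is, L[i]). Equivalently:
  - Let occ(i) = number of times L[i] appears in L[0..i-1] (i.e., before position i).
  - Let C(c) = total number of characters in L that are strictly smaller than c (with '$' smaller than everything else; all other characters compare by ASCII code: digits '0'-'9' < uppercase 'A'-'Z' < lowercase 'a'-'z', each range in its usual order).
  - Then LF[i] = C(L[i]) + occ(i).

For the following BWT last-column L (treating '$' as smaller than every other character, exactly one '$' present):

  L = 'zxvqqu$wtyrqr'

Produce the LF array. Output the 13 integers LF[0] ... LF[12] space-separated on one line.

Answer: 12 10 8 1 2 7 0 9 6 11 4 3 5

Derivation:
Char counts: '$':1, 'q':3, 'r':2, 't':1, 'u':1, 'v':1, 'w':1, 'x':1, 'y':1, 'z':1
C (first-col start): C('$')=0, C('q')=1, C('r')=4, C('t')=6, C('u')=7, C('v')=8, C('w')=9, C('x')=10, C('y')=11, C('z')=12
L[0]='z': occ=0, LF[0]=C('z')+0=12+0=12
L[1]='x': occ=0, LF[1]=C('x')+0=10+0=10
L[2]='v': occ=0, LF[2]=C('v')+0=8+0=8
L[3]='q': occ=0, LF[3]=C('q')+0=1+0=1
L[4]='q': occ=1, LF[4]=C('q')+1=1+1=2
L[5]='u': occ=0, LF[5]=C('u')+0=7+0=7
L[6]='$': occ=0, LF[6]=C('$')+0=0+0=0
L[7]='w': occ=0, LF[7]=C('w')+0=9+0=9
L[8]='t': occ=0, LF[8]=C('t')+0=6+0=6
L[9]='y': occ=0, LF[9]=C('y')+0=11+0=11
L[10]='r': occ=0, LF[10]=C('r')+0=4+0=4
L[11]='q': occ=2, LF[11]=C('q')+2=1+2=3
L[12]='r': occ=1, LF[12]=C('r')+1=4+1=5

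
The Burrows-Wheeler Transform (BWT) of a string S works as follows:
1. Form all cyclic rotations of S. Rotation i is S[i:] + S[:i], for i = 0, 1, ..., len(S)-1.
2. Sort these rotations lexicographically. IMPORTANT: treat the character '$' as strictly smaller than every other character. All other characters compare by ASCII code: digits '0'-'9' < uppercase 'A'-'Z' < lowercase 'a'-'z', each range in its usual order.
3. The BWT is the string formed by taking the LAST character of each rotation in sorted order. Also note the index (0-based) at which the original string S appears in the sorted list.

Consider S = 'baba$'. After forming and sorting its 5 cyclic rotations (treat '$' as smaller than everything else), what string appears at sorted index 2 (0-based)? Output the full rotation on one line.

All 5 rotations (rotation i = S[i:]+S[:i]):
  rot[0] = baba$
  rot[1] = aba$b
  rot[2] = ba$ba
  rot[3] = a$bab
  rot[4] = $baba
Sorted (with $ < everything):
  sorted[0] = $baba
  sorted[1] = a$bab
  sorted[2] = aba$b
  sorted[3] = ba$ba
  sorted[4] = baba$
sorted[2] = aba$b

Answer: aba$b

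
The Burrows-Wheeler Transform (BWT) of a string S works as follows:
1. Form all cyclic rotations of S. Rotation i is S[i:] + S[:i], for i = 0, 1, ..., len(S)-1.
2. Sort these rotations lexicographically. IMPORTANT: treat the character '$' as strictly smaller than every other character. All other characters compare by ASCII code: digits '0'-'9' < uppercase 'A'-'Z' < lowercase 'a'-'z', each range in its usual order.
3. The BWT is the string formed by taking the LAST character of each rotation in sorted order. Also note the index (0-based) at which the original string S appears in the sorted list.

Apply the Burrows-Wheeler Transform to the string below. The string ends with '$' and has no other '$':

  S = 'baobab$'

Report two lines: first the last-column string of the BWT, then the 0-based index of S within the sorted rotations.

Answer: bbbao$a
5

Derivation:
All 7 rotations (rotation i = S[i:]+S[:i]):
  rot[0] = baobab$
  rot[1] = aobab$b
  rot[2] = obab$ba
  rot[3] = bab$bao
  rot[4] = ab$baob
  rot[5] = b$baoba
  rot[6] = $baobab
Sorted (with $ < everything):
  sorted[0] = $baobab  (last char: 'b')
  sorted[1] = ab$baob  (last char: 'b')
  sorted[2] = aobab$b  (last char: 'b')
  sorted[3] = b$baoba  (last char: 'a')
  sorted[4] = bab$bao  (last char: 'o')
  sorted[5] = baobab$  (last char: '$')
  sorted[6] = obab$ba  (last char: 'a')
Last column: bbbao$a
Original string S is at sorted index 5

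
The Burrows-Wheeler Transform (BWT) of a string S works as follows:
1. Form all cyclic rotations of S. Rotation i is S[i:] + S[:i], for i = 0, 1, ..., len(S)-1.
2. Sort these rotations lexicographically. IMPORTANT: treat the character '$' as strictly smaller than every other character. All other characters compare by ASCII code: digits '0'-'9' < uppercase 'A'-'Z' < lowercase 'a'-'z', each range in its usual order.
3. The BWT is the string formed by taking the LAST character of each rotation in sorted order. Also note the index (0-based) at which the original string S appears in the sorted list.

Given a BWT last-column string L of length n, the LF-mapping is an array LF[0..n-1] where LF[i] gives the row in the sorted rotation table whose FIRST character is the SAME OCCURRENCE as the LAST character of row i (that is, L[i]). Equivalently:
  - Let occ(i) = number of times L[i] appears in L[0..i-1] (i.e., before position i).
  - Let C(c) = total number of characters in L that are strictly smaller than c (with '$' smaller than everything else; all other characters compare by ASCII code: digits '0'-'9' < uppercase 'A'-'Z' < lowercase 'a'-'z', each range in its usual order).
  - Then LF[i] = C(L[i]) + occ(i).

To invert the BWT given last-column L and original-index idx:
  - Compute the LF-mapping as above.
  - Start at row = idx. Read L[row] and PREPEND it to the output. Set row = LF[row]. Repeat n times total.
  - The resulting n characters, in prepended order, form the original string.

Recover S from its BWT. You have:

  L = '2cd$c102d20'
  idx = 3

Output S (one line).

LF mapping: 4 7 9 0 8 3 1 5 10 6 2
Walk LF starting at row 3, prepending L[row]:
  step 1: row=3, L[3]='$', prepend. Next row=LF[3]=0
  step 2: row=0, L[0]='2', prepend. Next row=LF[0]=4
  step 3: row=4, L[4]='c', prepend. Next row=LF[4]=8
  step 4: row=8, L[8]='d', prepend. Next row=LF[8]=10
  step 5: row=10, L[10]='0', prepend. Next row=LF[10]=2
  step 6: row=2, L[2]='d', prepend. Next row=LF[2]=9
  step 7: row=9, L[9]='2', prepend. Next row=LF[9]=6
  step 8: row=6, L[6]='0', prepend. Next row=LF[6]=1
  step 9: row=1, L[1]='c', prepend. Next row=LF[1]=7
  step 10: row=7, L[7]='2', prepend. Next row=LF[7]=5
  step 11: row=5, L[5]='1', prepend. Next row=LF[5]=3
Reversed output: 12c02d0dc2$

Answer: 12c02d0dc2$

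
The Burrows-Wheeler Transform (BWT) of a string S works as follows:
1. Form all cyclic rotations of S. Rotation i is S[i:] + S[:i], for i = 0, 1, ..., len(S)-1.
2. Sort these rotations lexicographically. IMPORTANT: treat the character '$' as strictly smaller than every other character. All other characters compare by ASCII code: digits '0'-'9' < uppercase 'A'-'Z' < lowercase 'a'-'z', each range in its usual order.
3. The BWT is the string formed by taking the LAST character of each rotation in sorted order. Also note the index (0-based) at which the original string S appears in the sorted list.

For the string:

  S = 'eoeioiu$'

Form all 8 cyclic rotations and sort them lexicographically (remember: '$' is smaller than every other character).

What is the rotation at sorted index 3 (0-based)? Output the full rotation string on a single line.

Answer: ioiu$eoe

Derivation:
All 8 rotations (rotation i = S[i:]+S[:i]):
  rot[0] = eoeioiu$
  rot[1] = oeioiu$e
  rot[2] = eioiu$eo
  rot[3] = ioiu$eoe
  rot[4] = oiu$eoei
  rot[5] = iu$eoeio
  rot[6] = u$eoeioi
  rot[7] = $eoeioiu
Sorted (with $ < everything):
  sorted[0] = $eoeioiu
  sorted[1] = eioiu$eo
  sorted[2] = eoeioiu$
  sorted[3] = ioiu$eoe
  sorted[4] = iu$eoeio
  sorted[5] = oeioiu$e
  sorted[6] = oiu$eoei
  sorted[7] = u$eoeioi
sorted[3] = ioiu$eoe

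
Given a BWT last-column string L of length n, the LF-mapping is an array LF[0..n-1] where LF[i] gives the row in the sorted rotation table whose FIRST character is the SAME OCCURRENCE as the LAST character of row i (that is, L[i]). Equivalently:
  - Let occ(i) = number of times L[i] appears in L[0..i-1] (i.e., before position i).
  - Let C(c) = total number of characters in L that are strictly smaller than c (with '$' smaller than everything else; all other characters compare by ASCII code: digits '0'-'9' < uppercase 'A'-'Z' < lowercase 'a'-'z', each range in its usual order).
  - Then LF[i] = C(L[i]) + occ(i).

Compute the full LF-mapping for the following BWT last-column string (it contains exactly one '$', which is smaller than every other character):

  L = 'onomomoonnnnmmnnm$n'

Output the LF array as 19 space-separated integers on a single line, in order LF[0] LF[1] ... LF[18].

Answer: 14 6 15 1 16 2 17 18 7 8 9 10 3 4 11 12 5 0 13

Derivation:
Char counts: '$':1, 'm':5, 'n':8, 'o':5
C (first-col start): C('$')=0, C('m')=1, C('n')=6, C('o')=14
L[0]='o': occ=0, LF[0]=C('o')+0=14+0=14
L[1]='n': occ=0, LF[1]=C('n')+0=6+0=6
L[2]='o': occ=1, LF[2]=C('o')+1=14+1=15
L[3]='m': occ=0, LF[3]=C('m')+0=1+0=1
L[4]='o': occ=2, LF[4]=C('o')+2=14+2=16
L[5]='m': occ=1, LF[5]=C('m')+1=1+1=2
L[6]='o': occ=3, LF[6]=C('o')+3=14+3=17
L[7]='o': occ=4, LF[7]=C('o')+4=14+4=18
L[8]='n': occ=1, LF[8]=C('n')+1=6+1=7
L[9]='n': occ=2, LF[9]=C('n')+2=6+2=8
L[10]='n': occ=3, LF[10]=C('n')+3=6+3=9
L[11]='n': occ=4, LF[11]=C('n')+4=6+4=10
L[12]='m': occ=2, LF[12]=C('m')+2=1+2=3
L[13]='m': occ=3, LF[13]=C('m')+3=1+3=4
L[14]='n': occ=5, LF[14]=C('n')+5=6+5=11
L[15]='n': occ=6, LF[15]=C('n')+6=6+6=12
L[16]='m': occ=4, LF[16]=C('m')+4=1+4=5
L[17]='$': occ=0, LF[17]=C('$')+0=0+0=0
L[18]='n': occ=7, LF[18]=C('n')+7=6+7=13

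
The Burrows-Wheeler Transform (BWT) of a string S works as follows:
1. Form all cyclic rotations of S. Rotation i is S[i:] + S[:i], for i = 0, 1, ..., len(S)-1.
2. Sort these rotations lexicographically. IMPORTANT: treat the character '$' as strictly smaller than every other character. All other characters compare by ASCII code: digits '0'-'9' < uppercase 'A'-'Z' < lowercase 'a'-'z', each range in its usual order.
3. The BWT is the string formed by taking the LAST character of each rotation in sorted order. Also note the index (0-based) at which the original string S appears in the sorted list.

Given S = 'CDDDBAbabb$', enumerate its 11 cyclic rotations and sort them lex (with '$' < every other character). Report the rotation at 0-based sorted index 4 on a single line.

Answer: DBAbabb$CDD

Derivation:
All 11 rotations (rotation i = S[i:]+S[:i]):
  rot[0] = CDDDBAbabb$
  rot[1] = DDDBAbabb$C
  rot[2] = DDBAbabb$CD
  rot[3] = DBAbabb$CDD
  rot[4] = BAbabb$CDDD
  rot[5] = Ababb$CDDDB
  rot[6] = babb$CDDDBA
  rot[7] = abb$CDDDBAb
  rot[8] = bb$CDDDBAba
  rot[9] = b$CDDDBAbab
  rot[10] = $CDDDBAbabb
Sorted (with $ < everything):
  sorted[0] = $CDDDBAbabb
  sorted[1] = Ababb$CDDDB
  sorted[2] = BAbabb$CDDD
  sorted[3] = CDDDBAbabb$
  sorted[4] = DBAbabb$CDD
  sorted[5] = DDBAbabb$CD
  sorted[6] = DDDBAbabb$C
  sorted[7] = abb$CDDDBAb
  sorted[8] = b$CDDDBAbab
  sorted[9] = babb$CDDDBA
  sorted[10] = bb$CDDDBAba
sorted[4] = DBAbabb$CDD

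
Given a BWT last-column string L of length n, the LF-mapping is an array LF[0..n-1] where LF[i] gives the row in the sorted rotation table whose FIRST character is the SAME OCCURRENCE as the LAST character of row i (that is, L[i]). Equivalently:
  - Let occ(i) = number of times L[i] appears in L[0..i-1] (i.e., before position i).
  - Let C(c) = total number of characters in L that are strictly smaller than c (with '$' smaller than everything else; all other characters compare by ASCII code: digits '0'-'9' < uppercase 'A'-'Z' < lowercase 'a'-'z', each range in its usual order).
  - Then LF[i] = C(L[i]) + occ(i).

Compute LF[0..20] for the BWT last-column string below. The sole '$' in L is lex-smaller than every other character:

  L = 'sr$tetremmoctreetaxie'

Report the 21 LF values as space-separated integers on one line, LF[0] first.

Char counts: '$':1, 'a':1, 'c':1, 'e':5, 'i':1, 'm':2, 'o':1, 'r':3, 's':1, 't':4, 'x':1
C (first-col start): C('$')=0, C('a')=1, C('c')=2, C('e')=3, C('i')=8, C('m')=9, C('o')=11, C('r')=12, C('s')=15, C('t')=16, C('x')=20
L[0]='s': occ=0, LF[0]=C('s')+0=15+0=15
L[1]='r': occ=0, LF[1]=C('r')+0=12+0=12
L[2]='$': occ=0, LF[2]=C('$')+0=0+0=0
L[3]='t': occ=0, LF[3]=C('t')+0=16+0=16
L[4]='e': occ=0, LF[4]=C('e')+0=3+0=3
L[5]='t': occ=1, LF[5]=C('t')+1=16+1=17
L[6]='r': occ=1, LF[6]=C('r')+1=12+1=13
L[7]='e': occ=1, LF[7]=C('e')+1=3+1=4
L[8]='m': occ=0, LF[8]=C('m')+0=9+0=9
L[9]='m': occ=1, LF[9]=C('m')+1=9+1=10
L[10]='o': occ=0, LF[10]=C('o')+0=11+0=11
L[11]='c': occ=0, LF[11]=C('c')+0=2+0=2
L[12]='t': occ=2, LF[12]=C('t')+2=16+2=18
L[13]='r': occ=2, LF[13]=C('r')+2=12+2=14
L[14]='e': occ=2, LF[14]=C('e')+2=3+2=5
L[15]='e': occ=3, LF[15]=C('e')+3=3+3=6
L[16]='t': occ=3, LF[16]=C('t')+3=16+3=19
L[17]='a': occ=0, LF[17]=C('a')+0=1+0=1
L[18]='x': occ=0, LF[18]=C('x')+0=20+0=20
L[19]='i': occ=0, LF[19]=C('i')+0=8+0=8
L[20]='e': occ=4, LF[20]=C('e')+4=3+4=7

Answer: 15 12 0 16 3 17 13 4 9 10 11 2 18 14 5 6 19 1 20 8 7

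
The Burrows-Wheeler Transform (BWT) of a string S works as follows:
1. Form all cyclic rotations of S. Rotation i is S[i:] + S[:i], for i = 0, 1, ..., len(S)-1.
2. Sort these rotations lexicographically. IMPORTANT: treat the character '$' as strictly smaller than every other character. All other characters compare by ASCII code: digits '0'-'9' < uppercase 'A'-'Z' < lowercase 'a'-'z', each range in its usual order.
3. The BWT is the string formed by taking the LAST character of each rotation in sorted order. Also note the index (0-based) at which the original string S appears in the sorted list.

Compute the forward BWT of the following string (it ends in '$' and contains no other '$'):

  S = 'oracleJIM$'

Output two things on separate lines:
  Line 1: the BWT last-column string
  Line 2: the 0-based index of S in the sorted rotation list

All 10 rotations (rotation i = S[i:]+S[:i]):
  rot[0] = oracleJIM$
  rot[1] = racleJIM$o
  rot[2] = acleJIM$or
  rot[3] = cleJIM$ora
  rot[4] = leJIM$orac
  rot[5] = eJIM$oracl
  rot[6] = JIM$oracle
  rot[7] = IM$oracleJ
  rot[8] = M$oracleJI
  rot[9] = $oracleJIM
Sorted (with $ < everything):
  sorted[0] = $oracleJIM  (last char: 'M')
  sorted[1] = IM$oracleJ  (last char: 'J')
  sorted[2] = JIM$oracle  (last char: 'e')
  sorted[3] = M$oracleJI  (last char: 'I')
  sorted[4] = acleJIM$or  (last char: 'r')
  sorted[5] = cleJIM$ora  (last char: 'a')
  sorted[6] = eJIM$oracl  (last char: 'l')
  sorted[7] = leJIM$orac  (last char: 'c')
  sorted[8] = oracleJIM$  (last char: '$')
  sorted[9] = racleJIM$o  (last char: 'o')
Last column: MJeIralc$o
Original string S is at sorted index 8

Answer: MJeIralc$o
8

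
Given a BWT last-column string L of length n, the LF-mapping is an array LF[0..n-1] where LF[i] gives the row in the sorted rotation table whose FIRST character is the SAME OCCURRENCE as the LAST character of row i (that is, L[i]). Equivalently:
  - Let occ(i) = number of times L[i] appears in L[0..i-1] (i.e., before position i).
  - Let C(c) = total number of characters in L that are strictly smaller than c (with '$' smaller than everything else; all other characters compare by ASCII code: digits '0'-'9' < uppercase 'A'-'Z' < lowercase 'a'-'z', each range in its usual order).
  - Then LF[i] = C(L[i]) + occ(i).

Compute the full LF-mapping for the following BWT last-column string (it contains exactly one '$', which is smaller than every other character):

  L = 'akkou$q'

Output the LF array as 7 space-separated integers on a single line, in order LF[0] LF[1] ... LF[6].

Char counts: '$':1, 'a':1, 'k':2, 'o':1, 'q':1, 'u':1
C (first-col start): C('$')=0, C('a')=1, C('k')=2, C('o')=4, C('q')=5, C('u')=6
L[0]='a': occ=0, LF[0]=C('a')+0=1+0=1
L[1]='k': occ=0, LF[1]=C('k')+0=2+0=2
L[2]='k': occ=1, LF[2]=C('k')+1=2+1=3
L[3]='o': occ=0, LF[3]=C('o')+0=4+0=4
L[4]='u': occ=0, LF[4]=C('u')+0=6+0=6
L[5]='$': occ=0, LF[5]=C('$')+0=0+0=0
L[6]='q': occ=0, LF[6]=C('q')+0=5+0=5

Answer: 1 2 3 4 6 0 5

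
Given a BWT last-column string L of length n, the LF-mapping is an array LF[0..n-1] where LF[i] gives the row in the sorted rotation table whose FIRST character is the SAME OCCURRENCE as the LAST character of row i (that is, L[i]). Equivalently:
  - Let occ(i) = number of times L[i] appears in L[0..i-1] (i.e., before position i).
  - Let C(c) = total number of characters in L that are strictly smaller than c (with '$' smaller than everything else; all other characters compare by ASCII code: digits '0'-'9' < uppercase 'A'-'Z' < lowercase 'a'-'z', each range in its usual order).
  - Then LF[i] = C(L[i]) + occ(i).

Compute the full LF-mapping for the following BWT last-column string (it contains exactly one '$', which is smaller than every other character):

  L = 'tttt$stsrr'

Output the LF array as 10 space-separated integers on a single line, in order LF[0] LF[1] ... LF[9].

Char counts: '$':1, 'r':2, 's':2, 't':5
C (first-col start): C('$')=0, C('r')=1, C('s')=3, C('t')=5
L[0]='t': occ=0, LF[0]=C('t')+0=5+0=5
L[1]='t': occ=1, LF[1]=C('t')+1=5+1=6
L[2]='t': occ=2, LF[2]=C('t')+2=5+2=7
L[3]='t': occ=3, LF[3]=C('t')+3=5+3=8
L[4]='$': occ=0, LF[4]=C('$')+0=0+0=0
L[5]='s': occ=0, LF[5]=C('s')+0=3+0=3
L[6]='t': occ=4, LF[6]=C('t')+4=5+4=9
L[7]='s': occ=1, LF[7]=C('s')+1=3+1=4
L[8]='r': occ=0, LF[8]=C('r')+0=1+0=1
L[9]='r': occ=1, LF[9]=C('r')+1=1+1=2

Answer: 5 6 7 8 0 3 9 4 1 2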